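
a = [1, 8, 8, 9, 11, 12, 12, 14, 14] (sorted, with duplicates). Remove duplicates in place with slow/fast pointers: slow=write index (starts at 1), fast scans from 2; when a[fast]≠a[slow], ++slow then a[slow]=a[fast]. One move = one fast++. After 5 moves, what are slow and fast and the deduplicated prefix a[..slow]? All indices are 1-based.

slow=1 fast=2: a[fast]=8≠a[slow]=1 write a[2]=8, slow++,fast++
slow=2 fast=3: a[fast]=8=a[slow] dup, fast++
slow=2 fast=4: a[fast]=9≠a[slow]=8 write a[3]=9, slow++,fast++
slow=3 fast=5: a[fast]=11≠a[slow]=9 write a[4]=11, slow++,fast++
slow=4 fast=6: a[fast]=12≠a[slow]=11 write a[5]=12, slow++,fast++

slow=5, fast=7, prefix=[1, 8, 9, 11, 12]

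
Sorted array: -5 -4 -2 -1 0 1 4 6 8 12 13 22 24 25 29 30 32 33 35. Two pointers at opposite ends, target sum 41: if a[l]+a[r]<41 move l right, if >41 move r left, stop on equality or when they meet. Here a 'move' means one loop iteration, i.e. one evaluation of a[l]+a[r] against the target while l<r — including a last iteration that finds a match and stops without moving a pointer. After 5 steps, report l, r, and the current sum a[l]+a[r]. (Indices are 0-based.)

l=0 r=18: -5+35=30 <41, l++
l=1 r=18: -4+35=31 <41, l++
l=2 r=18: -2+35=33 <41, l++
l=3 r=18: -1+35=34 <41, l++
l=4 r=18: 0+35=35 <41, l++

l=5, r=18, sum=36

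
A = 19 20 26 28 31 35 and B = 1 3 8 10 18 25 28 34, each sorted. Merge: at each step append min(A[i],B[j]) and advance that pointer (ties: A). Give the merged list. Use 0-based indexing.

[1, 3, 8, 10, 18, 19, 20, 25, 26, 28, 28, 31, 34, 35]

[i=0,j=0] A[i]=19>B[j]=1 take 1 → j++
[i=0,j=1] A[i]=19>B[j]=3 take 3 → j++
[i=0,j=2] A[i]=19>B[j]=8 take 8 → j++
[i=0,j=3] A[i]=19>B[j]=10 take 10 → j++
[i=0,j=4] A[i]=19>B[j]=18 take 18 → j++
[i=0,j=5] A[i]=19<=B[j]=25 take 19 → i++
[i=1,j=5] A[i]=20<=B[j]=25 take 20 → i++
[i=2,j=5] A[i]=26>B[j]=25 take 25 → j++
[i=2,j=6] A[i]=26<=B[j]=28 take 26 → i++
[i=3,j=6] A[i]=28<=B[j]=28 take 28 → i++
[i=4,j=6] A[i]=31>B[j]=28 take 28 → j++
[i=4,j=7] A[i]=31<=B[j]=34 take 31 → i++
[i=5,j=7] A[i]=35>B[j]=34 take 34 → j++
[i=5,j=8] B done, take A[i]=35 → i++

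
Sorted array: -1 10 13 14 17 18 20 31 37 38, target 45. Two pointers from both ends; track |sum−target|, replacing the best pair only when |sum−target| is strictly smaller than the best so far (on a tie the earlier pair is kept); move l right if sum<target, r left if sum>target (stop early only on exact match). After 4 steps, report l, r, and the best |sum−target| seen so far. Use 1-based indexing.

l=3, r=8, best |Δ|=2

[1,10] -1+38=37 d=8 * → l++
[2,10] 10+38=48 d=3 * → r--
[2,9] 10+37=47 d=2 * → r--
[2,8] 10+31=41 d=4 → l++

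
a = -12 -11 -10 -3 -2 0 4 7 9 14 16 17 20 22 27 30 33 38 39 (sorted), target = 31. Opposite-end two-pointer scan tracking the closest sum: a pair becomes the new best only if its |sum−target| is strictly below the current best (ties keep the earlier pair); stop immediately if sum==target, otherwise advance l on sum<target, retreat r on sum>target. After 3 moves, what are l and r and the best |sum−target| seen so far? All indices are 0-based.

l=3, r=18, best |Δ|=2

l=0 r=18: -12+39=27 d=4 *, l++
l=1 r=18: -11+39=28 d=3 *, l++
l=2 r=18: -10+39=29 d=2 *, l++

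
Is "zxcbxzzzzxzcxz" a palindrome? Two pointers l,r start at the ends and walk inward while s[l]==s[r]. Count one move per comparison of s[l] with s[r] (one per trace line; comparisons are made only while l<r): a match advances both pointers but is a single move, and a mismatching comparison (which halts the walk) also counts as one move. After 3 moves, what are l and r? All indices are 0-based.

l=0 r=13: 'z'=='z', l++,r--
l=1 r=12: 'x'=='x', l++,r--
l=2 r=11: 'c'=='c', l++,r--

l=3, r=10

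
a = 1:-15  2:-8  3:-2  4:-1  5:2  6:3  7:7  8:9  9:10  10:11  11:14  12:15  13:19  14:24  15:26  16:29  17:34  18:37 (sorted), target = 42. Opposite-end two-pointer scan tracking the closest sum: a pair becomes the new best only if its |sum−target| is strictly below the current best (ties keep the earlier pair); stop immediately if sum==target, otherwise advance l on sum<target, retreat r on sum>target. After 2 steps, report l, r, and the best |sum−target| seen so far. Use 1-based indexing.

l=3, r=18, best |Δ|=13

[1,18] -15+37=22 d=20 * → l++
[2,18] -8+37=29 d=13 * → l++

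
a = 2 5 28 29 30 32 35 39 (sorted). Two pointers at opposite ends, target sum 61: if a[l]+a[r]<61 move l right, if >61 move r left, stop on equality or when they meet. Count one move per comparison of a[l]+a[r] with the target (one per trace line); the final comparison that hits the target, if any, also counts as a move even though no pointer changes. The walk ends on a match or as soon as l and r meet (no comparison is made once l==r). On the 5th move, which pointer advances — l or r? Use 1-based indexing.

[1,8] 2+39=41 <61 → l++
[2,8] 5+39=44 <61 → l++
[3,8] 28+39=67 >61 → r--
[3,7] 28+35=63 >61 → r--
[3,6] 28+32=60 <61 → l++

l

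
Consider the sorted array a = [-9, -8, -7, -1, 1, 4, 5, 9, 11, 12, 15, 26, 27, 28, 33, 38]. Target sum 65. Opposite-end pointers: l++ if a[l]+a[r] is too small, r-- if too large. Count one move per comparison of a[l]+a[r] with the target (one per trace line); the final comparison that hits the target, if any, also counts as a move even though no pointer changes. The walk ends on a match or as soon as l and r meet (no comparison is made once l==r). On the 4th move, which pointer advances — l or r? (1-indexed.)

l

[1,16] -9+38=29 <65 → l++
[2,16] -8+38=30 <65 → l++
[3,16] -7+38=31 <65 → l++
[4,16] -1+38=37 <65 → l++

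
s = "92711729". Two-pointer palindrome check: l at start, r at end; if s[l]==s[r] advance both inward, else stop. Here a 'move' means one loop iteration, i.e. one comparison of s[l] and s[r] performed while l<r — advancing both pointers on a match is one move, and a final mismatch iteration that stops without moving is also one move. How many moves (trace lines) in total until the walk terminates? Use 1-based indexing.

4 moves

[1,8] '9'=='9' → l++,r--
[2,7] '2'=='2' → l++,r--
[3,6] '7'=='7' → l++,r--
[4,5] '1'=='1' → l++,r--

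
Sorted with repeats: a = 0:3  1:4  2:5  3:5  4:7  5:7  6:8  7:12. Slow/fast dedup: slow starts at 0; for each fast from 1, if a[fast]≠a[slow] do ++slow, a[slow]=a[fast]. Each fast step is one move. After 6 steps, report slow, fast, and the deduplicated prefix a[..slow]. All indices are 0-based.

slow=0 fast=1: a[fast]=4≠a[slow]=3 write a[1]=4, slow++,fast++
slow=1 fast=2: a[fast]=5≠a[slow]=4 write a[2]=5, slow++,fast++
slow=2 fast=3: a[fast]=5=a[slow] dup, fast++
slow=2 fast=4: a[fast]=7≠a[slow]=5 write a[3]=7, slow++,fast++
slow=3 fast=5: a[fast]=7=a[slow] dup, fast++
slow=3 fast=6: a[fast]=8≠a[slow]=7 write a[4]=8, slow++,fast++

slow=4, fast=7, prefix=[3, 4, 5, 7, 8]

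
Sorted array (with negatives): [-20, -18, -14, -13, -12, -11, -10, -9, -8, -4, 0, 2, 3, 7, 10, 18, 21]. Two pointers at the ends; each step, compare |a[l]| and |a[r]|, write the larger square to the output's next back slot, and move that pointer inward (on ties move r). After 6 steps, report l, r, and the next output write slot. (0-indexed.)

l=0 r=16: |-20|<=|21| out[16]=441, r--
l=0 r=15: |-20|>|18| out[15]=400, l++
l=1 r=15: |-18|<=|18| out[14]=324, r--
l=1 r=14: |-18|>|10| out[13]=324, l++
l=2 r=14: |-14|>|10| out[12]=196, l++
l=3 r=14: |-13|>|10| out[11]=169, l++

l=4, r=14, next write slot=10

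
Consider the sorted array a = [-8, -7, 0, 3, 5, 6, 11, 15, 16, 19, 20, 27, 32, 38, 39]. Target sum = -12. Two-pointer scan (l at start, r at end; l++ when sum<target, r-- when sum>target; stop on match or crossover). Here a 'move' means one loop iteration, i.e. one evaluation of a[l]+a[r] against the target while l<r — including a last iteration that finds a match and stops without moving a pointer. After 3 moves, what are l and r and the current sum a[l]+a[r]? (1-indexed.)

l=1, r=12, sum=19

[1,15] -8+39=31 >-12 → r--
[1,14] -8+38=30 >-12 → r--
[1,13] -8+32=24 >-12 → r--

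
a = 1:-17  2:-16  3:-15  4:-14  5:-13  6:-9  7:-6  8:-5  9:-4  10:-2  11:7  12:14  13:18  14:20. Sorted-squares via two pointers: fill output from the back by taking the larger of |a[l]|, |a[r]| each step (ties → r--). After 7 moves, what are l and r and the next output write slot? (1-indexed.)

l=5, r=11, next write slot=7

l=1 r=14: |-17|<=|20| out[14]=400, r--
l=1 r=13: |-17|<=|18| out[13]=324, r--
l=1 r=12: |-17|>|14| out[12]=289, l++
l=2 r=12: |-16|>|14| out[11]=256, l++
l=3 r=12: |-15|>|14| out[10]=225, l++
l=4 r=12: |-14|<=|14| out[9]=196, r--
l=4 r=11: |-14|>|7| out[8]=196, l++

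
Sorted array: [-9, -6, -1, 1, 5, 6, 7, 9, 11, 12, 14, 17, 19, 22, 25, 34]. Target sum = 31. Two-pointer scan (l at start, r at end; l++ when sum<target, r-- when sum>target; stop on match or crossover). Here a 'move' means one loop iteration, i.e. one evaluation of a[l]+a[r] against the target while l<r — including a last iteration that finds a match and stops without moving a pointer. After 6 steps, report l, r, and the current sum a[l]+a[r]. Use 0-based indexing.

l=5, r=14, sum=31

l=0 r=15: -9+34=25 <31, l++
l=1 r=15: -6+34=28 <31, l++
l=2 r=15: -1+34=33 >31, r--
l=2 r=14: -1+25=24 <31, l++
l=3 r=14: 1+25=26 <31, l++
l=4 r=14: 5+25=30 <31, l++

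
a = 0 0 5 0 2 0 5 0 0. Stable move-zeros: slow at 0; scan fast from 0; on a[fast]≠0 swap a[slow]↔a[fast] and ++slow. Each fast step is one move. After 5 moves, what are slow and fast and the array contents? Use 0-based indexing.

slow=2, fast=5, a=[5, 2, 0, 0, 0, 0, 5, 0, 0]

(s=0,f=0) a[fast]=0 → fast++
(s=0,f=1) a[fast]=0 → fast++
(s=0,f=2) a[fast]=5≠0 swap→a[0]=5 → slow++,fast++
(s=1,f=3) a[fast]=0 → fast++
(s=1,f=4) a[fast]=2≠0 swap→a[1]=2 → slow++,fast++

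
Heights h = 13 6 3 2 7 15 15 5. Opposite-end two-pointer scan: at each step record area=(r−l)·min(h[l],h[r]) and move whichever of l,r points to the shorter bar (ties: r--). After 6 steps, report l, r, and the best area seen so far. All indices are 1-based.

l=1 r=8: min(13,5)*7=35 best=35 *, r--
l=1 r=7: min(13,15)*6=78 best=78 *, l++
l=2 r=7: min(6,15)*5=30 best=78, l++
l=3 r=7: min(3,15)*4=12 best=78, l++
l=4 r=7: min(2,15)*3=6 best=78, l++
l=5 r=7: min(7,15)*2=14 best=78, l++

l=6, r=7, best area=78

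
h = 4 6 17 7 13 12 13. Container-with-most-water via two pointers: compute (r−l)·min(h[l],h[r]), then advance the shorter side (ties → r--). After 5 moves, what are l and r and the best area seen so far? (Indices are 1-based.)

l=3, r=4, best area=52

l=1 r=7: min(4,13)*6=24 best=24 *, l++
l=2 r=7: min(6,13)*5=30 best=30 *, l++
l=3 r=7: min(17,13)*4=52 best=52 *, r--
l=3 r=6: min(17,12)*3=36 best=52, r--
l=3 r=5: min(17,13)*2=26 best=52, r--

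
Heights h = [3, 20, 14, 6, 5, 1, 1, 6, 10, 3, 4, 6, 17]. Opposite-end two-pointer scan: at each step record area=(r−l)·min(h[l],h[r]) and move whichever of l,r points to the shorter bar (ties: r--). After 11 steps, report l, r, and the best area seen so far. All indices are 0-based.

l=1, r=2, best area=187

l=0 r=12: min(3,17)*12=36 best=36 *, l++
l=1 r=12: min(20,17)*11=187 best=187 *, r--
l=1 r=11: min(20,6)*10=60 best=187, r--
l=1 r=10: min(20,4)*9=36 best=187, r--
l=1 r=9: min(20,3)*8=24 best=187, r--
l=1 r=8: min(20,10)*7=70 best=187, r--
l=1 r=7: min(20,6)*6=36 best=187, r--
l=1 r=6: min(20,1)*5=5 best=187, r--
l=1 r=5: min(20,1)*4=4 best=187, r--
l=1 r=4: min(20,5)*3=15 best=187, r--
l=1 r=3: min(20,6)*2=12 best=187, r--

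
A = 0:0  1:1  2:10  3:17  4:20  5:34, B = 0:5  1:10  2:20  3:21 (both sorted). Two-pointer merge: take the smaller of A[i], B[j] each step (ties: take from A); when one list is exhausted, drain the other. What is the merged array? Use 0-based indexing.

[0, 1, 5, 10, 10, 17, 20, 20, 21, 34]

[i=0,j=0] A[i]=0<=B[j]=5 take 0 → i++
[i=1,j=0] A[i]=1<=B[j]=5 take 1 → i++
[i=2,j=0] A[i]=10>B[j]=5 take 5 → j++
[i=2,j=1] A[i]=10<=B[j]=10 take 10 → i++
[i=3,j=1] A[i]=17>B[j]=10 take 10 → j++
[i=3,j=2] A[i]=17<=B[j]=20 take 17 → i++
[i=4,j=2] A[i]=20<=B[j]=20 take 20 → i++
[i=5,j=2] A[i]=34>B[j]=20 take 20 → j++
[i=5,j=3] A[i]=34>B[j]=21 take 21 → j++
[i=5,j=4] B done, take A[i]=34 → i++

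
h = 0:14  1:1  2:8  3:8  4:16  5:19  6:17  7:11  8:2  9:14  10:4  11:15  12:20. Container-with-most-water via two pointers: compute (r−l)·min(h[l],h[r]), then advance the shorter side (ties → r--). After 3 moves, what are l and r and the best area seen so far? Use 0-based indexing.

l=0 r=12: min(14,20)*12=168 best=168 *, l++
l=1 r=12: min(1,20)*11=11 best=168, l++
l=2 r=12: min(8,20)*10=80 best=168, l++

l=3, r=12, best area=168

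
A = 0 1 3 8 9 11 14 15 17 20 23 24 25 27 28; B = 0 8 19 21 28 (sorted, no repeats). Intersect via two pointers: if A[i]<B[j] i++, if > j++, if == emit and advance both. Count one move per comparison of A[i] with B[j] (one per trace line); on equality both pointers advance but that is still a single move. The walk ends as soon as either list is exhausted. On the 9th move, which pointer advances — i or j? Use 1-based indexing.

i

[i=1,j=1] 0==0 emit → i++,j++
[i=2,j=2] 1<8 → i++
[i=3,j=2] 3<8 → i++
[i=4,j=2] 8==8 emit → i++,j++
[i=5,j=3] 9<19 → i++
[i=6,j=3] 11<19 → i++
[i=7,j=3] 14<19 → i++
[i=8,j=3] 15<19 → i++
[i=9,j=3] 17<19 → i++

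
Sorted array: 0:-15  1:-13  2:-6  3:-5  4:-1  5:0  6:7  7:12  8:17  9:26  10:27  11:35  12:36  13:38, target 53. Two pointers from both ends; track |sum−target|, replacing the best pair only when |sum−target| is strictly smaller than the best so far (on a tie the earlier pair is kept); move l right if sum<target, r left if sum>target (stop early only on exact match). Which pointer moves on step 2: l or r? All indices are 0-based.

l=0 r=13: -15+38=23 d=30 *, l++
l=1 r=13: -13+38=25 d=28 *, l++

l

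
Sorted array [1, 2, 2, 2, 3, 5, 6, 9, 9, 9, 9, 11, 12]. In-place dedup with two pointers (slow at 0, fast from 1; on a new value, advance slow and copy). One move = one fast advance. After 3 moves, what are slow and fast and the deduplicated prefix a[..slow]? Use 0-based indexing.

slow=0 fast=1: a[fast]=2≠a[slow]=1 write a[1]=2, slow++,fast++
slow=1 fast=2: a[fast]=2=a[slow] dup, fast++
slow=1 fast=3: a[fast]=2=a[slow] dup, fast++

slow=1, fast=4, prefix=[1, 2]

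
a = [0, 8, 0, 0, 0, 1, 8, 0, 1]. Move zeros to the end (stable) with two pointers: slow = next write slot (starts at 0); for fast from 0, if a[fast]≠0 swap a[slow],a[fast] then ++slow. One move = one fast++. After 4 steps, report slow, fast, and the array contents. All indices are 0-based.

(s=0,f=0) a[fast]=0 → fast++
(s=0,f=1) a[fast]=8≠0 swap→a[0]=8 → slow++,fast++
(s=1,f=2) a[fast]=0 → fast++
(s=1,f=3) a[fast]=0 → fast++

slow=1, fast=4, a=[8, 0, 0, 0, 0, 1, 8, 0, 1]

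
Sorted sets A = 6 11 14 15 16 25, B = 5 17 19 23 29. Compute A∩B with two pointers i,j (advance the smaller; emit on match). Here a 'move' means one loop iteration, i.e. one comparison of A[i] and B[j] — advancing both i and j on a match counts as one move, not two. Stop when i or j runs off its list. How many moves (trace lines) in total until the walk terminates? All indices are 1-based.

[i=1,j=1] 6>5 → j++
[i=1,j=2] 6<17 → i++
[i=2,j=2] 11<17 → i++
[i=3,j=2] 14<17 → i++
[i=4,j=2] 15<17 → i++
[i=5,j=2] 16<17 → i++
[i=6,j=2] 25>17 → j++
[i=6,j=3] 25>19 → j++
[i=6,j=4] 25>23 → j++
[i=6,j=5] 25<29 → i++

10 moves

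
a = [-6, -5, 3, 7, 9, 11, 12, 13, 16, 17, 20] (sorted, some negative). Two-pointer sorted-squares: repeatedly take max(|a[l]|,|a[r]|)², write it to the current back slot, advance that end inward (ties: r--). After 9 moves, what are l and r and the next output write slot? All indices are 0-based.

l=1, r=2, next write slot=1

[0,10] |-6|<=|20| out[10]=400 → r--
[0,9] |-6|<=|17| out[9]=289 → r--
[0,8] |-6|<=|16| out[8]=256 → r--
[0,7] |-6|<=|13| out[7]=169 → r--
[0,6] |-6|<=|12| out[6]=144 → r--
[0,5] |-6|<=|11| out[5]=121 → r--
[0,4] |-6|<=|9| out[4]=81 → r--
[0,3] |-6|<=|7| out[3]=49 → r--
[0,2] |-6|>|3| out[2]=36 → l++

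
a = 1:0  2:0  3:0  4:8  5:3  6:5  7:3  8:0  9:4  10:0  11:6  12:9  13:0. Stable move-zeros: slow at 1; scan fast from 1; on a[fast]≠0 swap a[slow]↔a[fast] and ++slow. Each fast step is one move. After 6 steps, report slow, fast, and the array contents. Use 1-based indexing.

slow=4, fast=7, a=[8, 3, 5, 0, 0, 0, 3, 0, 4, 0, 6, 9, 0]

(s=1,f=1) a[fast]=0 → fast++
(s=1,f=2) a[fast]=0 → fast++
(s=1,f=3) a[fast]=0 → fast++
(s=1,f=4) a[fast]=8≠0 swap→a[1]=8 → slow++,fast++
(s=2,f=5) a[fast]=3≠0 swap→a[2]=3 → slow++,fast++
(s=3,f=6) a[fast]=5≠0 swap→a[3]=5 → slow++,fast++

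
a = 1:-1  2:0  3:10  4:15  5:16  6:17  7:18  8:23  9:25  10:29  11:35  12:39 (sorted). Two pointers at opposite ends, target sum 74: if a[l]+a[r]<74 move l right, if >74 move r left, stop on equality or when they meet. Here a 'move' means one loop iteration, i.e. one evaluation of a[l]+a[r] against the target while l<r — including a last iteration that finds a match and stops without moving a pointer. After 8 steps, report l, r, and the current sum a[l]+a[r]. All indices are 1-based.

l=9, r=12, sum=64

[1,12] -1+39=38 <74 → l++
[2,12] 0+39=39 <74 → l++
[3,12] 10+39=49 <74 → l++
[4,12] 15+39=54 <74 → l++
[5,12] 16+39=55 <74 → l++
[6,12] 17+39=56 <74 → l++
[7,12] 18+39=57 <74 → l++
[8,12] 23+39=62 <74 → l++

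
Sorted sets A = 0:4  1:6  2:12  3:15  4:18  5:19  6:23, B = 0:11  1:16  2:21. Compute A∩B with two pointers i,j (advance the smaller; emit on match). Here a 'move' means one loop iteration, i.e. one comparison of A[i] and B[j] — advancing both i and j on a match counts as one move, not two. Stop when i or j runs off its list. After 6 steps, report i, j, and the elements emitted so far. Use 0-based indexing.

i=4, j=2, emitted=[]

[i=0,j=0] 4<11 → i++
[i=1,j=0] 6<11 → i++
[i=2,j=0] 12>11 → j++
[i=2,j=1] 12<16 → i++
[i=3,j=1] 15<16 → i++
[i=4,j=1] 18>16 → j++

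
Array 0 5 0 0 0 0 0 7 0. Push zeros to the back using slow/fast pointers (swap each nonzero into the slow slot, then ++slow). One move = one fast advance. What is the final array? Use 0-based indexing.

slow=0 fast=0: a[fast]=0, fast++
slow=0 fast=1: a[fast]=5≠0 swap→a[0]=5, slow++,fast++
slow=1 fast=2: a[fast]=0, fast++
slow=1 fast=3: a[fast]=0, fast++
slow=1 fast=4: a[fast]=0, fast++
slow=1 fast=5: a[fast]=0, fast++
slow=1 fast=6: a[fast]=0, fast++
slow=1 fast=7: a[fast]=7≠0 swap→a[1]=7, slow++,fast++
slow=2 fast=8: a[fast]=0, fast++

[5, 7, 0, 0, 0, 0, 0, 0, 0]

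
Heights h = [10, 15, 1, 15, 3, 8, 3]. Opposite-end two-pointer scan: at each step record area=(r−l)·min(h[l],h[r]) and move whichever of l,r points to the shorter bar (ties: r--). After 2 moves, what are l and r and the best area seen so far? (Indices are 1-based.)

[1,7] min(10,3)*6=18 best=18 * → r--
[1,6] min(10,8)*5=40 best=40 * → r--

l=1, r=5, best area=40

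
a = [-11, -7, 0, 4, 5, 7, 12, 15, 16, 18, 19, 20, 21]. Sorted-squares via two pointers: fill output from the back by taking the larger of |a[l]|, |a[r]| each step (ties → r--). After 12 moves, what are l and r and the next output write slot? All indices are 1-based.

l=3, r=3, next write slot=1

l=1 r=13: |-11|<=|21| out[13]=441, r--
l=1 r=12: |-11|<=|20| out[12]=400, r--
l=1 r=11: |-11|<=|19| out[11]=361, r--
l=1 r=10: |-11|<=|18| out[10]=324, r--
l=1 r=9: |-11|<=|16| out[9]=256, r--
l=1 r=8: |-11|<=|15| out[8]=225, r--
l=1 r=7: |-11|<=|12| out[7]=144, r--
l=1 r=6: |-11|>|7| out[6]=121, l++
l=2 r=6: |-7|<=|7| out[5]=49, r--
l=2 r=5: |-7|>|5| out[4]=49, l++
l=3 r=5: |0|<=|5| out[3]=25, r--
l=3 r=4: |0|<=|4| out[2]=16, r--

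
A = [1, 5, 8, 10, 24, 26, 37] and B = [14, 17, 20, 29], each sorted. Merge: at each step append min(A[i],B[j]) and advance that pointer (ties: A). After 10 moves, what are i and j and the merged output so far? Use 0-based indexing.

i=6, j=4, merged so far=[1, 5, 8, 10, 14, 17, 20, 24, 26, 29]

[i=0,j=0] A[i]=1<=B[j]=14 take 1 → i++
[i=1,j=0] A[i]=5<=B[j]=14 take 5 → i++
[i=2,j=0] A[i]=8<=B[j]=14 take 8 → i++
[i=3,j=0] A[i]=10<=B[j]=14 take 10 → i++
[i=4,j=0] A[i]=24>B[j]=14 take 14 → j++
[i=4,j=1] A[i]=24>B[j]=17 take 17 → j++
[i=4,j=2] A[i]=24>B[j]=20 take 20 → j++
[i=4,j=3] A[i]=24<=B[j]=29 take 24 → i++
[i=5,j=3] A[i]=26<=B[j]=29 take 26 → i++
[i=6,j=3] A[i]=37>B[j]=29 take 29 → j++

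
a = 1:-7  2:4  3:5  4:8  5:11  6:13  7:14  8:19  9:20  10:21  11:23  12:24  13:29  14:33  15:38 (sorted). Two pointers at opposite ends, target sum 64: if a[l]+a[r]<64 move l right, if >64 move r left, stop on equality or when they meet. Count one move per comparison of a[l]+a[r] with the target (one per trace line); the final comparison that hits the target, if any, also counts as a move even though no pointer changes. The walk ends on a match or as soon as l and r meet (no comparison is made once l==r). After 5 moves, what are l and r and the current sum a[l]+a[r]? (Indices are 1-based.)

l=1 r=15: -7+38=31 <64, l++
l=2 r=15: 4+38=42 <64, l++
l=3 r=15: 5+38=43 <64, l++
l=4 r=15: 8+38=46 <64, l++
l=5 r=15: 11+38=49 <64, l++

l=6, r=15, sum=51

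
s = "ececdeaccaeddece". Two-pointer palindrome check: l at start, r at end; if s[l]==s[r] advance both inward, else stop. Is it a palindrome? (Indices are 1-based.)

not a palindrome (mismatch at 4,13)

[1,16] 'e'=='e' → l++,r--
[2,15] 'c'=='c' → l++,r--
[3,14] 'e'=='e' → l++,r--
[4,13] 'c'!='d' → stop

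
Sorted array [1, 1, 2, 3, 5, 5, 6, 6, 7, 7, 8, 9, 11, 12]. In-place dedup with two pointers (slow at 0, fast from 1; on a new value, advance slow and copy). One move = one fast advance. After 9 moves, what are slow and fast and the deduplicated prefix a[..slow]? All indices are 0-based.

slow=0 fast=1: a[fast]=1=a[slow] dup, fast++
slow=0 fast=2: a[fast]=2≠a[slow]=1 write a[1]=2, slow++,fast++
slow=1 fast=3: a[fast]=3≠a[slow]=2 write a[2]=3, slow++,fast++
slow=2 fast=4: a[fast]=5≠a[slow]=3 write a[3]=5, slow++,fast++
slow=3 fast=5: a[fast]=5=a[slow] dup, fast++
slow=3 fast=6: a[fast]=6≠a[slow]=5 write a[4]=6, slow++,fast++
slow=4 fast=7: a[fast]=6=a[slow] dup, fast++
slow=4 fast=8: a[fast]=7≠a[slow]=6 write a[5]=7, slow++,fast++
slow=5 fast=9: a[fast]=7=a[slow] dup, fast++

slow=5, fast=10, prefix=[1, 2, 3, 5, 6, 7]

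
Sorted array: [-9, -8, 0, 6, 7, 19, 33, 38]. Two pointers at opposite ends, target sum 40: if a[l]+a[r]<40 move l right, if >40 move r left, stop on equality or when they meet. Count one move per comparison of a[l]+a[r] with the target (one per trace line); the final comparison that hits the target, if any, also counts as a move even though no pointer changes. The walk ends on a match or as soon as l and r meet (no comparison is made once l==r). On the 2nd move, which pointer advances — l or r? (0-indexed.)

[0,7] -9+38=29 <40 → l++
[1,7] -8+38=30 <40 → l++

l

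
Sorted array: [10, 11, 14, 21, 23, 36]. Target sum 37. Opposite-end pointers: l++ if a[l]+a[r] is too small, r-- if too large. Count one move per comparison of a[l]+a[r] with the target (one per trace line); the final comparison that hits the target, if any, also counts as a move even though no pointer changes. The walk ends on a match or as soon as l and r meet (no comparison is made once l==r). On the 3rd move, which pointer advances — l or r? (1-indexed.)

[1,6] 10+36=46 >37 → r--
[1,5] 10+23=33 <37 → l++
[2,5] 11+23=34 <37 → l++

l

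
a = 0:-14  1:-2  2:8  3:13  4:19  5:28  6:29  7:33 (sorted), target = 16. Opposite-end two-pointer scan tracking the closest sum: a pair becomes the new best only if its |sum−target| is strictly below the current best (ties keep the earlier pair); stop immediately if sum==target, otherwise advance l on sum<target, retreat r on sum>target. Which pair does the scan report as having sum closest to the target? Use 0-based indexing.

pair (-14, 29) with sum 15 (|Δ|=1)

l=0 r=7: -14+33=19 d=3 *, r--
l=0 r=6: -14+29=15 d=1 *, l++
l=1 r=6: -2+29=27 d=11, r--
l=1 r=5: -2+28=26 d=10, r--
l=1 r=4: -2+19=17 d=1, r--
l=1 r=3: -2+13=11 d=5, l++
l=2 r=3: 8+13=21 d=5, r--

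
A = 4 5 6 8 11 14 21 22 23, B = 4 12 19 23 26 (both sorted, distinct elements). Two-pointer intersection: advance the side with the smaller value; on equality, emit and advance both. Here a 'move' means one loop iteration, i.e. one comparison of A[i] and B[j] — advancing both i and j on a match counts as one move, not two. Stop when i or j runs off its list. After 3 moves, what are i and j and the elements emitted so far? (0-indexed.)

i=0 j=0: 4==4 emit, i++,j++
i=1 j=1: 5<12, i++
i=2 j=1: 6<12, i++

i=3, j=1, emitted=[4]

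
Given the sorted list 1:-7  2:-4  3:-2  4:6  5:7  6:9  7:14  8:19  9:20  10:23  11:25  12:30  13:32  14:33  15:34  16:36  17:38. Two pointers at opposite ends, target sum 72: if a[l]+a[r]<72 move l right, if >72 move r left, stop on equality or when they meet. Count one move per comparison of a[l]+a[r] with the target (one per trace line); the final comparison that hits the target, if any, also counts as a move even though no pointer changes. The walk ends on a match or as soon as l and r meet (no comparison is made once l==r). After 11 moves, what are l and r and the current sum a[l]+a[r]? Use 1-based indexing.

l=12, r=17, sum=68

[1,17] -7+38=31 <72 → l++
[2,17] -4+38=34 <72 → l++
[3,17] -2+38=36 <72 → l++
[4,17] 6+38=44 <72 → l++
[5,17] 7+38=45 <72 → l++
[6,17] 9+38=47 <72 → l++
[7,17] 14+38=52 <72 → l++
[8,17] 19+38=57 <72 → l++
[9,17] 20+38=58 <72 → l++
[10,17] 23+38=61 <72 → l++
[11,17] 25+38=63 <72 → l++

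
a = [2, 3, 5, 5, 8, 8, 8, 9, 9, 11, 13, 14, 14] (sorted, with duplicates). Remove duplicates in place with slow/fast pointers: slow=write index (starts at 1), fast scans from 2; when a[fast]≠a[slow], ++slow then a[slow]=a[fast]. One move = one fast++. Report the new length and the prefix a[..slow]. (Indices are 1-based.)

length 8; prefix = [2, 3, 5, 8, 9, 11, 13, 14]

slow=1 fast=2: a[fast]=3≠a[slow]=2 write a[2]=3, slow++,fast++
slow=2 fast=3: a[fast]=5≠a[slow]=3 write a[3]=5, slow++,fast++
slow=3 fast=4: a[fast]=5=a[slow] dup, fast++
slow=3 fast=5: a[fast]=8≠a[slow]=5 write a[4]=8, slow++,fast++
slow=4 fast=6: a[fast]=8=a[slow] dup, fast++
slow=4 fast=7: a[fast]=8=a[slow] dup, fast++
slow=4 fast=8: a[fast]=9≠a[slow]=8 write a[5]=9, slow++,fast++
slow=5 fast=9: a[fast]=9=a[slow] dup, fast++
slow=5 fast=10: a[fast]=11≠a[slow]=9 write a[6]=11, slow++,fast++
slow=6 fast=11: a[fast]=13≠a[slow]=11 write a[7]=13, slow++,fast++
slow=7 fast=12: a[fast]=14≠a[slow]=13 write a[8]=14, slow++,fast++
slow=8 fast=13: a[fast]=14=a[slow] dup, fast++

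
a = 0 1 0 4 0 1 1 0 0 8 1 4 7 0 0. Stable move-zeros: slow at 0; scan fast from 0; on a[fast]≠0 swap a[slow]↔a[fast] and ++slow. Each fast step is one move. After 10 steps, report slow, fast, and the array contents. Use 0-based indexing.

slow=5, fast=10, a=[1, 4, 1, 1, 8, 0, 0, 0, 0, 0, 1, 4, 7, 0, 0]

slow=0 fast=0: a[fast]=0, fast++
slow=0 fast=1: a[fast]=1≠0 swap→a[0]=1, slow++,fast++
slow=1 fast=2: a[fast]=0, fast++
slow=1 fast=3: a[fast]=4≠0 swap→a[1]=4, slow++,fast++
slow=2 fast=4: a[fast]=0, fast++
slow=2 fast=5: a[fast]=1≠0 swap→a[2]=1, slow++,fast++
slow=3 fast=6: a[fast]=1≠0 swap→a[3]=1, slow++,fast++
slow=4 fast=7: a[fast]=0, fast++
slow=4 fast=8: a[fast]=0, fast++
slow=4 fast=9: a[fast]=8≠0 swap→a[4]=8, slow++,fast++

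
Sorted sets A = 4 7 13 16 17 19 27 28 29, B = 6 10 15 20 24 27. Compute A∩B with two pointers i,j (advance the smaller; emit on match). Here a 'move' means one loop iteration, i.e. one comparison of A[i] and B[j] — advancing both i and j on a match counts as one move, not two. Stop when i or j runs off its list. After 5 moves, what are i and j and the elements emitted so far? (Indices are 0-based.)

[i=0,j=0] 4<6 → i++
[i=1,j=0] 7>6 → j++
[i=1,j=1] 7<10 → i++
[i=2,j=1] 13>10 → j++
[i=2,j=2] 13<15 → i++

i=3, j=2, emitted=[]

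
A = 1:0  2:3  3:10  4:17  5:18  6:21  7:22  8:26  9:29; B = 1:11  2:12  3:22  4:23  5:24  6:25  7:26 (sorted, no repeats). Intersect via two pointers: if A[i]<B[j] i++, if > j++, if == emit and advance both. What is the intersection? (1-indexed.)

[i=1,j=1] 0<11 → i++
[i=2,j=1] 3<11 → i++
[i=3,j=1] 10<11 → i++
[i=4,j=1] 17>11 → j++
[i=4,j=2] 17>12 → j++
[i=4,j=3] 17<22 → i++
[i=5,j=3] 18<22 → i++
[i=6,j=3] 21<22 → i++
[i=7,j=3] 22==22 emit → i++,j++
[i=8,j=4] 26>23 → j++
[i=8,j=5] 26>24 → j++
[i=8,j=6] 26>25 → j++
[i=8,j=7] 26==26 emit → i++,j++

intersection = [22, 26]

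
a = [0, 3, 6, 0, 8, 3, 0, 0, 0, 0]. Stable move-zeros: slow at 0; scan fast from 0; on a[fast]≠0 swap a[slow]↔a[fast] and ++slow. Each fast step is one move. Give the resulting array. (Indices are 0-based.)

slow=0 fast=0: a[fast]=0, fast++
slow=0 fast=1: a[fast]=3≠0 swap→a[0]=3, slow++,fast++
slow=1 fast=2: a[fast]=6≠0 swap→a[1]=6, slow++,fast++
slow=2 fast=3: a[fast]=0, fast++
slow=2 fast=4: a[fast]=8≠0 swap→a[2]=8, slow++,fast++
slow=3 fast=5: a[fast]=3≠0 swap→a[3]=3, slow++,fast++
slow=4 fast=6: a[fast]=0, fast++
slow=4 fast=7: a[fast]=0, fast++
slow=4 fast=8: a[fast]=0, fast++
slow=4 fast=9: a[fast]=0, fast++

[3, 6, 8, 3, 0, 0, 0, 0, 0, 0]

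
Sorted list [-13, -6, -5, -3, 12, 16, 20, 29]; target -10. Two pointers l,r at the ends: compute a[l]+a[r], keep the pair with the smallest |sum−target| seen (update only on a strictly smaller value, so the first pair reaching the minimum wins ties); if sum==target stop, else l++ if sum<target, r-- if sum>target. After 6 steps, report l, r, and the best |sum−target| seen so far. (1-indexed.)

[1,8] -13+29=16 d=26 * → r--
[1,7] -13+20=7 d=17 * → r--
[1,6] -13+16=3 d=13 * → r--
[1,5] -13+12=-1 d=9 * → r--
[1,4] -13+-3=-16 d=6 * → l++
[2,4] -6+-3=-9 d=1 * → r--

l=2, r=3, best |Δ|=1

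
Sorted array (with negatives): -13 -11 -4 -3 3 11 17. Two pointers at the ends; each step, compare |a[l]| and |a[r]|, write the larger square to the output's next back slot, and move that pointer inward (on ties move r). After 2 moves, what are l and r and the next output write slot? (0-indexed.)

[0,6] |-13|<=|17| out[6]=289 → r--
[0,5] |-13|>|11| out[5]=169 → l++

l=1, r=5, next write slot=4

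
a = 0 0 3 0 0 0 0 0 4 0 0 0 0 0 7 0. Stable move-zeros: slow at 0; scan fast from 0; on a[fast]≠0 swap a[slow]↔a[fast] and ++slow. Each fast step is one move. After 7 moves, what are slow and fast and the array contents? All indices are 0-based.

slow=1, fast=7, a=[3, 0, 0, 0, 0, 0, 0, 0, 4, 0, 0, 0, 0, 0, 7, 0]

slow=0 fast=0: a[fast]=0, fast++
slow=0 fast=1: a[fast]=0, fast++
slow=0 fast=2: a[fast]=3≠0 swap→a[0]=3, slow++,fast++
slow=1 fast=3: a[fast]=0, fast++
slow=1 fast=4: a[fast]=0, fast++
slow=1 fast=5: a[fast]=0, fast++
slow=1 fast=6: a[fast]=0, fast++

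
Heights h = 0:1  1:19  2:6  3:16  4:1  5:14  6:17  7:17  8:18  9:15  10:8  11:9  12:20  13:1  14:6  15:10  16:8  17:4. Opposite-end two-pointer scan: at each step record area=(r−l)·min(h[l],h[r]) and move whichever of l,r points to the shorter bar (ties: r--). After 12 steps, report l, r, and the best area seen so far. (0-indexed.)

l=7, r=12, best area=209

l=0 r=17: min(1,4)*17=17 best=17 *, l++
l=1 r=17: min(19,4)*16=64 best=64 *, r--
l=1 r=16: min(19,8)*15=120 best=120 *, r--
l=1 r=15: min(19,10)*14=140 best=140 *, r--
l=1 r=14: min(19,6)*13=78 best=140, r--
l=1 r=13: min(19,1)*12=12 best=140, r--
l=1 r=12: min(19,20)*11=209 best=209 *, l++
l=2 r=12: min(6,20)*10=60 best=209, l++
l=3 r=12: min(16,20)*9=144 best=209, l++
l=4 r=12: min(1,20)*8=8 best=209, l++
l=5 r=12: min(14,20)*7=98 best=209, l++
l=6 r=12: min(17,20)*6=102 best=209, l++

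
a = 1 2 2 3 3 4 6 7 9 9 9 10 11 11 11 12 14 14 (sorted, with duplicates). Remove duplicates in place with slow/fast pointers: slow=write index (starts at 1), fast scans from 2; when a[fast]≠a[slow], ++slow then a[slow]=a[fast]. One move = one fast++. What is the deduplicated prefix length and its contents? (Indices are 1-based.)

(s=1,f=2) a[fast]=2≠a[slow]=1 write a[2]=2 → slow++,fast++
(s=2,f=3) a[fast]=2=a[slow] dup → fast++
(s=2,f=4) a[fast]=3≠a[slow]=2 write a[3]=3 → slow++,fast++
(s=3,f=5) a[fast]=3=a[slow] dup → fast++
(s=3,f=6) a[fast]=4≠a[slow]=3 write a[4]=4 → slow++,fast++
(s=4,f=7) a[fast]=6≠a[slow]=4 write a[5]=6 → slow++,fast++
(s=5,f=8) a[fast]=7≠a[slow]=6 write a[6]=7 → slow++,fast++
(s=6,f=9) a[fast]=9≠a[slow]=7 write a[7]=9 → slow++,fast++
(s=7,f=10) a[fast]=9=a[slow] dup → fast++
(s=7,f=11) a[fast]=9=a[slow] dup → fast++
(s=7,f=12) a[fast]=10≠a[slow]=9 write a[8]=10 → slow++,fast++
(s=8,f=13) a[fast]=11≠a[slow]=10 write a[9]=11 → slow++,fast++
(s=9,f=14) a[fast]=11=a[slow] dup → fast++
(s=9,f=15) a[fast]=11=a[slow] dup → fast++
(s=9,f=16) a[fast]=12≠a[slow]=11 write a[10]=12 → slow++,fast++
(s=10,f=17) a[fast]=14≠a[slow]=12 write a[11]=14 → slow++,fast++
(s=11,f=18) a[fast]=14=a[slow] dup → fast++

length 11; prefix = [1, 2, 3, 4, 6, 7, 9, 10, 11, 12, 14]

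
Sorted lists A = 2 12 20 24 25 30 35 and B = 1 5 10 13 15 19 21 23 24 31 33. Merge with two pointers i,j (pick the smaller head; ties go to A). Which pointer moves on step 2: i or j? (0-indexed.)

i

[i=0,j=0] A[i]=2>B[j]=1 take 1 → j++
[i=0,j=1] A[i]=2<=B[j]=5 take 2 → i++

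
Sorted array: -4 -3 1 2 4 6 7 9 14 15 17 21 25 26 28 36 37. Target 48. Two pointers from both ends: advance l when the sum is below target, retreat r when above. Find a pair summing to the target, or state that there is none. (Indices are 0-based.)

no pair

[0,16] -4+37=33 <48 → l++
[1,16] -3+37=34 <48 → l++
[2,16] 1+37=38 <48 → l++
[3,16] 2+37=39 <48 → l++
[4,16] 4+37=41 <48 → l++
[5,16] 6+37=43 <48 → l++
[6,16] 7+37=44 <48 → l++
[7,16] 9+37=46 <48 → l++
[8,16] 14+37=51 >48 → r--
[8,15] 14+36=50 >48 → r--
[8,14] 14+28=42 <48 → l++
[9,14] 15+28=43 <48 → l++
[10,14] 17+28=45 <48 → l++
[11,14] 21+28=49 >48 → r--
[11,13] 21+26=47 <48 → l++
[12,13] 25+26=51 >48 → r--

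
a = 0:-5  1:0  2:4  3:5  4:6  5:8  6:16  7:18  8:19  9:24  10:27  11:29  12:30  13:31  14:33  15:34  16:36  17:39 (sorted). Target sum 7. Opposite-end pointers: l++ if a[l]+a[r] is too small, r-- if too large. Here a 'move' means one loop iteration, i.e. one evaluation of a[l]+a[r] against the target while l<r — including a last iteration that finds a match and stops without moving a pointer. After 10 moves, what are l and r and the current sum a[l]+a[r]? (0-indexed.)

l=0, r=7, sum=13

l=0 r=17: -5+39=34 >7, r--
l=0 r=16: -5+36=31 >7, r--
l=0 r=15: -5+34=29 >7, r--
l=0 r=14: -5+33=28 >7, r--
l=0 r=13: -5+31=26 >7, r--
l=0 r=12: -5+30=25 >7, r--
l=0 r=11: -5+29=24 >7, r--
l=0 r=10: -5+27=22 >7, r--
l=0 r=9: -5+24=19 >7, r--
l=0 r=8: -5+19=14 >7, r--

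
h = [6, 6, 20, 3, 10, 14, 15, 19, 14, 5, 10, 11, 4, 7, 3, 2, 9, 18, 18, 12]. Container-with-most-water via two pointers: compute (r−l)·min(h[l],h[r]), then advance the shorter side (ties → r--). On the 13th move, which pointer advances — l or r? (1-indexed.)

l=1 r=20: min(6,12)*19=114 best=114 *, l++
l=2 r=20: min(6,12)*18=108 best=114, l++
l=3 r=20: min(20,12)*17=204 best=204 *, r--
l=3 r=19: min(20,18)*16=288 best=288 *, r--
l=3 r=18: min(20,18)*15=270 best=288, r--
l=3 r=17: min(20,9)*14=126 best=288, r--
l=3 r=16: min(20,2)*13=26 best=288, r--
l=3 r=15: min(20,3)*12=36 best=288, r--
l=3 r=14: min(20,7)*11=77 best=288, r--
l=3 r=13: min(20,4)*10=40 best=288, r--
l=3 r=12: min(20,11)*9=99 best=288, r--
l=3 r=11: min(20,10)*8=80 best=288, r--
l=3 r=10: min(20,5)*7=35 best=288, r--

r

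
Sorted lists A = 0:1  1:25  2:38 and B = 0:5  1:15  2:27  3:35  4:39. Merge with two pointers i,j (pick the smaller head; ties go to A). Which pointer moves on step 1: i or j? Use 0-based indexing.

[i=0,j=0] A[i]=1<=B[j]=5 take 1 → i++

i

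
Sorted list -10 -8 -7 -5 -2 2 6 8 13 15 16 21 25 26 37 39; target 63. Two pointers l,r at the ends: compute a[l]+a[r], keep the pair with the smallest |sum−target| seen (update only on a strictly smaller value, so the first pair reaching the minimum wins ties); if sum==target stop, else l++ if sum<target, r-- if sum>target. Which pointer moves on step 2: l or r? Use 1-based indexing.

l=1 r=16: -10+39=29 d=34 *, l++
l=2 r=16: -8+39=31 d=32 *, l++

l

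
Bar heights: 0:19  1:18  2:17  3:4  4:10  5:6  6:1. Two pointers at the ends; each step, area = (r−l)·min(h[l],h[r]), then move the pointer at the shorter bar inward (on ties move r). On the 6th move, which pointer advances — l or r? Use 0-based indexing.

r

l=0 r=6: min(19,1)*6=6 best=6 *, r--
l=0 r=5: min(19,6)*5=30 best=30 *, r--
l=0 r=4: min(19,10)*4=40 best=40 *, r--
l=0 r=3: min(19,4)*3=12 best=40, r--
l=0 r=2: min(19,17)*2=34 best=40, r--
l=0 r=1: min(19,18)*1=18 best=40, r--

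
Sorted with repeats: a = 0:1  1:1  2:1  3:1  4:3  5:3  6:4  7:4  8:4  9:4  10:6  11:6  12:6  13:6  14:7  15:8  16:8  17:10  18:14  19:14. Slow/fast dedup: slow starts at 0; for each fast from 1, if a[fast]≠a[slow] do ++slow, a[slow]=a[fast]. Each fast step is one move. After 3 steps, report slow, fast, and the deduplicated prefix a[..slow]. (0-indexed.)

slow=0, fast=4, prefix=[1]

(s=0,f=1) a[fast]=1=a[slow] dup → fast++
(s=0,f=2) a[fast]=1=a[slow] dup → fast++
(s=0,f=3) a[fast]=1=a[slow] dup → fast++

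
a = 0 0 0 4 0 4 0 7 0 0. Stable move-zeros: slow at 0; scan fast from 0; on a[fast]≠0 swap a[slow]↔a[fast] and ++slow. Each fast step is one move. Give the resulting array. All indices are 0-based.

slow=0 fast=0: a[fast]=0, fast++
slow=0 fast=1: a[fast]=0, fast++
slow=0 fast=2: a[fast]=0, fast++
slow=0 fast=3: a[fast]=4≠0 swap→a[0]=4, slow++,fast++
slow=1 fast=4: a[fast]=0, fast++
slow=1 fast=5: a[fast]=4≠0 swap→a[1]=4, slow++,fast++
slow=2 fast=6: a[fast]=0, fast++
slow=2 fast=7: a[fast]=7≠0 swap→a[2]=7, slow++,fast++
slow=3 fast=8: a[fast]=0, fast++
slow=3 fast=9: a[fast]=0, fast++

[4, 4, 7, 0, 0, 0, 0, 0, 0, 0]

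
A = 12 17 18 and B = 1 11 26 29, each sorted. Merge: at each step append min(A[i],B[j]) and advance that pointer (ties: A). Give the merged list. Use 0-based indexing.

[1, 11, 12, 17, 18, 26, 29]

i=0 j=0: A[i]=12>B[j]=1 take 1, j++
i=0 j=1: A[i]=12>B[j]=11 take 11, j++
i=0 j=2: A[i]=12<=B[j]=26 take 12, i++
i=1 j=2: A[i]=17<=B[j]=26 take 17, i++
i=2 j=2: A[i]=18<=B[j]=26 take 18, i++
i=3 j=2: A done, take B[j]=26, j++
i=3 j=3: A done, take B[j]=29, j++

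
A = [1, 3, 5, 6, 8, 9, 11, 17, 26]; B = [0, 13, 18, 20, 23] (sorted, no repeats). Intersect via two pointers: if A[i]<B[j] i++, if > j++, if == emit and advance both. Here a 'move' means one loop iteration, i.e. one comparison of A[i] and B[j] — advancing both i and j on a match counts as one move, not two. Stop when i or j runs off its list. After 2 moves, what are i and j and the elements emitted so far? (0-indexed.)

i=1, j=1, emitted=[]

i=0 j=0: 1>0, j++
i=0 j=1: 1<13, i++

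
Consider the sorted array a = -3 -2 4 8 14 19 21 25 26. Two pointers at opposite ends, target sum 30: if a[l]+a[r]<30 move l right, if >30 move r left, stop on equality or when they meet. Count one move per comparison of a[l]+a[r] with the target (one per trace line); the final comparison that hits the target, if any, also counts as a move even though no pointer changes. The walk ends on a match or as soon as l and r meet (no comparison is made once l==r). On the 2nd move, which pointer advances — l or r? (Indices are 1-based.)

l

l=1 r=9: -3+26=23 <30, l++
l=2 r=9: -2+26=24 <30, l++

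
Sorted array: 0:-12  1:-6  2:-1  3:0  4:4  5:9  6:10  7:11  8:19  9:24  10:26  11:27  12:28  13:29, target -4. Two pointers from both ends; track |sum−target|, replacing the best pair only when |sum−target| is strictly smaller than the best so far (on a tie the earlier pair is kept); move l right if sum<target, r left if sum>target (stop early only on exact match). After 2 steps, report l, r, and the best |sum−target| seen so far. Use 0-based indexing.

[0,13] -12+29=17 d=21 * → r--
[0,12] -12+28=16 d=20 * → r--

l=0, r=11, best |Δ|=20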